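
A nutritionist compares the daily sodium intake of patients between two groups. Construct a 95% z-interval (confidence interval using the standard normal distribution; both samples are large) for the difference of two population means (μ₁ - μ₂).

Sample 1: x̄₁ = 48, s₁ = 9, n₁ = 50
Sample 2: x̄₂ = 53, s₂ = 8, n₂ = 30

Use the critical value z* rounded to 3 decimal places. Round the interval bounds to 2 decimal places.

Both samples are large (n₁ = 50 ≥ 30, n₂ = 30 ≥ 30), so a z-interval for the difference of means applies.

Point estimate: x̄₁ - x̄₂ = 48 - 53 = -5

Standard error: SE = √(s₁²/n₁ + s₂²/n₂)
= √(9²/50 + 8²/30)
= √(1.620000 + 2.133333)
= 1.937352

For 95% confidence, z* = 1.96 (from standard normal table)
Margin of error: E = z* × SE = 1.96 × 1.937352 = 3.7972

Z-interval: (x̄₁ - x̄₂) ± E = -5 ± 3.7972 = (-8.7972, -1.2028)

Rounded to 2 decimal places:

(-8.80, -1.20)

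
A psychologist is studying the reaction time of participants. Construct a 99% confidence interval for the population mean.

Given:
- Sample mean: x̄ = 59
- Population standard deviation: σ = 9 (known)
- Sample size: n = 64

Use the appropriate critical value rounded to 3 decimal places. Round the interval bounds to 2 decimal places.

The population standard deviation σ is known, so use a z-interval (standard normal critical value).

For 99% confidence, z* = 2.576 (from standard normal table)

Standard error: SE = σ/√n = 9/√64 = 1.125000

Margin of error: E = z* × SE = 2.576 × 1.125000 = 2.8980

Z-interval: x̄ ± E = 59 ± 2.8980 = (56.1020, 61.8980)

Rounded to 2 decimal places:

(56.10, 61.90)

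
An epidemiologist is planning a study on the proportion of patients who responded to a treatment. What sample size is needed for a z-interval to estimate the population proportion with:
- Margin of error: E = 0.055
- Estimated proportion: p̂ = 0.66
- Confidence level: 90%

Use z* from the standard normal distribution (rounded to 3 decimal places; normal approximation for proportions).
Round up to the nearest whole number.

Using z* for proportion z-interval (normal approximation).

For 90% confidence, z* = 1.645 (from standard normal table)

Sample size formula for proportion z-interval: n = z*²p̂(1-p̂)/E²

n = 1.645² × 0.66 × 0.34 / 0.055²
  = 2.706025 × 0.2244 / 0.003025
  = 200.7379

Round up to the nearest whole number: n = 201

201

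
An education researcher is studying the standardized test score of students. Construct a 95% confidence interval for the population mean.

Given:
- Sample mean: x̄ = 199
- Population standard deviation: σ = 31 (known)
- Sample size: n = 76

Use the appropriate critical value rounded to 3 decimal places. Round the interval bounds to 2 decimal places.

The population standard deviation σ is known, so use a z-interval (standard normal critical value).

For 95% confidence, z* = 1.96 (from standard normal table)

Standard error: SE = σ/√n = 31/√76 = 3.555944

Margin of error: E = z* × SE = 1.96 × 3.555944 = 6.9696

Z-interval: x̄ ± E = 199 ± 6.9696 = (192.0304, 205.9696)

Rounded to 2 decimal places:

(192.03, 205.97)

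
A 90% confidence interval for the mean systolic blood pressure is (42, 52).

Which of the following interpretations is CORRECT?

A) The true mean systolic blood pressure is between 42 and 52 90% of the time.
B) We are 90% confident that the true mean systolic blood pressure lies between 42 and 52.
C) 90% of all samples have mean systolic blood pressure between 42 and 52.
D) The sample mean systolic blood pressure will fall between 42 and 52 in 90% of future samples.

A confidence interval represents our confidence in the procedure, not a probability statement about the parameter.

Key concept: If we repeated this sampling process many times and computed a 90% CI each time, about 90% of those intervals would contain the true population parameter.

For this specific interval (42, 52):
- Midpoint (point estimate): 47
- Margin of error: 5

The correct interpretation is the one stating confidence that the true parameter lies in the interval — option B.

B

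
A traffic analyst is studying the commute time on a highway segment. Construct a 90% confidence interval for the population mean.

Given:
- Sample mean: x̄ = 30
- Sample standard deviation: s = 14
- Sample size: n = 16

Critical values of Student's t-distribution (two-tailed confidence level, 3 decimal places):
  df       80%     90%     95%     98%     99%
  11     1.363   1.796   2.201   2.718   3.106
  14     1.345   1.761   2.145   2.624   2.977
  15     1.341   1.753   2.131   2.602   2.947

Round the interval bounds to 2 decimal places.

The population standard deviation σ is unknown (only the sample standard deviation s is given), so use a t-interval with df = n - 1 = 16 - 1 = 15.

For 90% confidence with df = 15, t* = 1.753 (from t-table)

Standard error: SE = s/√n = 14/√16 = 3.500000

Margin of error: E = t* × SE = 1.753 × 3.500000 = 6.1355

T-interval: x̄ ± E = 30 ± 6.1355 = (23.8645, 36.1355)

Rounded to 2 decimal places:

(23.86, 36.14)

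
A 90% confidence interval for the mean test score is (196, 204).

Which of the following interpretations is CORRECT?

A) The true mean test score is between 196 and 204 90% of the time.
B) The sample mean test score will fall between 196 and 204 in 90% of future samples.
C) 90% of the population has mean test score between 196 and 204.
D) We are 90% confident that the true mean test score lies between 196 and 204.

A confidence interval represents our confidence in the procedure, not a probability statement about the parameter.

Key concept: If we repeated this sampling process many times and computed a 90% CI each time, about 90% of those intervals would contain the true population parameter.

For this specific interval (196, 204):
- Midpoint (point estimate): 200
- Margin of error: 4

The correct interpretation is the one stating confidence that the true parameter lies in the interval — option D.

D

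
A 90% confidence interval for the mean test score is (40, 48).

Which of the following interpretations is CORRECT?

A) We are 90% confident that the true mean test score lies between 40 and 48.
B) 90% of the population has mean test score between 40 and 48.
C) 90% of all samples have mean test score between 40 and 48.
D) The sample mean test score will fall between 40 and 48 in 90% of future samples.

A confidence interval represents our confidence in the procedure, not a probability statement about the parameter.

Key concept: If we repeated this sampling process many times and computed a 90% CI each time, about 90% of those intervals would contain the true population parameter.

For this specific interval (40, 48):
- Midpoint (point estimate): 44
- Margin of error: 4

The correct interpretation is the one stating confidence that the true parameter lies in the interval — option A.

A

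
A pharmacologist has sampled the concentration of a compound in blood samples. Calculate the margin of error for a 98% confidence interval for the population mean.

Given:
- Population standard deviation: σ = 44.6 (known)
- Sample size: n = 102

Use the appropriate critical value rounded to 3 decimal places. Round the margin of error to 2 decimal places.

The population standard deviation σ is known, so use the z-interval margin of error formula.

For 98% confidence, z* = 2.326 (from standard normal table)

Margin of error formula for z-interval: E = z* × σ/√n

E = 2.326 × 44.6/√102
  = 2.326 × 4.416058
  = 10.2718

Rounded to 2 decimal places:

10.27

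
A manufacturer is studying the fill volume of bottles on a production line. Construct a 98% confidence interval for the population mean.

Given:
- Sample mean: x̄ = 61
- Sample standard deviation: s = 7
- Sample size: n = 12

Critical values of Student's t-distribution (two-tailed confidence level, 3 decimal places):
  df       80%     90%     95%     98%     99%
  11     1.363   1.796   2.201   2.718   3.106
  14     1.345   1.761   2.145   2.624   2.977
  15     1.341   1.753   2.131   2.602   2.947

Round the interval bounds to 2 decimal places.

The population standard deviation σ is unknown (only the sample standard deviation s is given), so use a t-interval with df = n - 1 = 12 - 1 = 11.

For 98% confidence with df = 11, t* = 2.718 (from t-table)

Standard error: SE = s/√n = 7/√12 = 2.020726

Margin of error: E = t* × SE = 2.718 × 2.020726 = 5.4923

T-interval: x̄ ± E = 61 ± 5.4923 = (55.5077, 66.4923)

Rounded to 2 decimal places:

(55.51, 66.49)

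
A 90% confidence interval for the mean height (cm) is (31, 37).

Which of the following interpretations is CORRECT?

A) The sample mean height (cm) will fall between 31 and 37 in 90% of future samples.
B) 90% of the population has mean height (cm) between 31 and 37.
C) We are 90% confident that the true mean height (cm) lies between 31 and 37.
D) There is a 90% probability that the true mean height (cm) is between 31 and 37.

A confidence interval represents our confidence in the procedure, not a probability statement about the parameter.

Key concept: If we repeated this sampling process many times and computed a 90% CI each time, about 90% of those intervals would contain the true population parameter.

For this specific interval (31, 37):
- Midpoint (point estimate): 34
- Margin of error: 3

The correct interpretation is the one stating confidence that the true parameter lies in the interval — option C.

C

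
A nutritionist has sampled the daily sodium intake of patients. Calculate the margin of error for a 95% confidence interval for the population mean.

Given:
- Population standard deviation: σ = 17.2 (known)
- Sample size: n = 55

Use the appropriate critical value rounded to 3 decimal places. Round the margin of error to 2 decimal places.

The population standard deviation σ is known, so use the z-interval margin of error formula.

For 95% confidence, z* = 1.96 (from standard normal table)

Margin of error formula for z-interval: E = z* × σ/√n

E = 1.96 × 17.2/√55
  = 1.96 × 2.319248
  = 4.5457

Rounded to 2 decimal places:

4.55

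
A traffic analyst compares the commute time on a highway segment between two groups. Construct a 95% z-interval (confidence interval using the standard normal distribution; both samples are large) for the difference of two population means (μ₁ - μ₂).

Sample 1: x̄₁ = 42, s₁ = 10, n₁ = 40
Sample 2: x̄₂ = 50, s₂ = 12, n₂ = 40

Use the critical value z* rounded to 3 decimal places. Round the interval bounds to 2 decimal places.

Both samples are large (n₁ = 40 ≥ 30, n₂ = 40 ≥ 30), so a z-interval for the difference of means applies.

Point estimate: x̄₁ - x̄₂ = 42 - 50 = -8

Standard error: SE = √(s₁²/n₁ + s₂²/n₂)
= √(10²/40 + 12²/40)
= √(2.500000 + 3.600000)
= 2.469818

For 95% confidence, z* = 1.96 (from standard normal table)
Margin of error: E = z* × SE = 1.96 × 2.469818 = 4.8408

Z-interval: (x̄₁ - x̄₂) ± E = -8 ± 4.8408 = (-12.8408, -3.1592)

Rounded to 2 decimal places:

(-12.84, -3.16)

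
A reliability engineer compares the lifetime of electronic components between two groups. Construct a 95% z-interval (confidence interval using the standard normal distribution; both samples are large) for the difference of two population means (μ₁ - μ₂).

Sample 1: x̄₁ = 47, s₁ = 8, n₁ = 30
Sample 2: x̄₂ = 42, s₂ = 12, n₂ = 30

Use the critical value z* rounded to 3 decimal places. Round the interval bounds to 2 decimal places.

Both samples are large (n₁ = 30 ≥ 30, n₂ = 30 ≥ 30), so a z-interval for the difference of means applies.

Point estimate: x̄₁ - x̄₂ = 47 - 42 = 5

Standard error: SE = √(s₁²/n₁ + s₂²/n₂)
= √(8²/30 + 12²/30)
= √(2.133333 + 4.800000)
= 2.633122

For 95% confidence, z* = 1.96 (from standard normal table)
Margin of error: E = z* × SE = 1.96 × 2.633122 = 5.1609

Z-interval: (x̄₁ - x̄₂) ± E = 5 ± 5.1609 = (-0.1609, 10.1609)

Rounded to 2 decimal places:

(-0.16, 10.16)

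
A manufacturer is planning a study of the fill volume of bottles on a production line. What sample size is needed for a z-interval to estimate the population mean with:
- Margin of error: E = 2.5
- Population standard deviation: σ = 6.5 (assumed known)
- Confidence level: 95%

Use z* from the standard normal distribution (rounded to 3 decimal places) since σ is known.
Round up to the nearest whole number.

Using z* since population σ is known (z-interval formula).

For 95% confidence, z* = 1.96 (from standard normal table)

Sample size formula for z-interval: n = (z*σ/E)²

n = (1.96 × 6.5 / 2.5)²
  = (5.096000)²
  = 25.9692

Round up to the nearest whole number: n = 26

26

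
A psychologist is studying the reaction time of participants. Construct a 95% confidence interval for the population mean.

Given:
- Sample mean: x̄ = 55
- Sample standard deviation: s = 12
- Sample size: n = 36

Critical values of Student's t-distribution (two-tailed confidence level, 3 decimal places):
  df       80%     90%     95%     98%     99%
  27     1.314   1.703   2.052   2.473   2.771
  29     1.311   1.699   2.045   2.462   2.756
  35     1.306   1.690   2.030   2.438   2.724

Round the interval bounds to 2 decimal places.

The population standard deviation σ is unknown (only the sample standard deviation s is given), so use a t-interval with df = n - 1 = 36 - 1 = 35.

For 95% confidence with df = 35, t* = 2.030 (from t-table)

Standard error: SE = s/√n = 12/√36 = 2.000000

Margin of error: E = t* × SE = 2.030 × 2.000000 = 4.0600

T-interval: x̄ ± E = 55 ± 4.0600 = (50.9400, 59.0600)

Rounded to 2 decimal places:

(50.94, 59.06)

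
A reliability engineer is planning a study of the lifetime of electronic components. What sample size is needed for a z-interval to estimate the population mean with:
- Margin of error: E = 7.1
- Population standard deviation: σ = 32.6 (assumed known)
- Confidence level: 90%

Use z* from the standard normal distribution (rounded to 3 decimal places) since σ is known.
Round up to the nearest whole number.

Using z* since population σ is known (z-interval formula).

For 90% confidence, z* = 1.645 (from standard normal table)

Sample size formula for z-interval: n = (z*σ/E)²

n = (1.645 × 32.6 / 7.1)²
  = (7.553099)²
  = 57.0493

Round up to the nearest whole number: n = 58

58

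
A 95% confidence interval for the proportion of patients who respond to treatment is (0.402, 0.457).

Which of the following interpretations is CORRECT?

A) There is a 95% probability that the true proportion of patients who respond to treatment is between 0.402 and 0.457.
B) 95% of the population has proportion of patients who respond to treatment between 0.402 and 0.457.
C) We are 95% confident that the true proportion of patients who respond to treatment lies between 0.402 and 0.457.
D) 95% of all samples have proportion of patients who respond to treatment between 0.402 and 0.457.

A confidence interval represents our confidence in the procedure, not a probability statement about the parameter.

Key concept: If we repeated this sampling process many times and computed a 95% CI each time, about 95% of those intervals would contain the true population parameter.

For this specific interval (0.402, 0.457):
- Midpoint (point estimate): 0.4295
- Margin of error: 0.0275

The correct interpretation is the one stating confidence that the true parameter lies in the interval — option C.

C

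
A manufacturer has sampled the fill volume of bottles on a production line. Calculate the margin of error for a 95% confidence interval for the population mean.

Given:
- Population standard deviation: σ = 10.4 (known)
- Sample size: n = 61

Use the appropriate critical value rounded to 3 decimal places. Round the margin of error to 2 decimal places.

The population standard deviation σ is known, so use the z-interval margin of error formula.

For 95% confidence, z* = 1.96 (from standard normal table)

Margin of error formula for z-interval: E = z* × σ/√n

E = 1.96 × 10.4/√61
  = 1.96 × 1.331584
  = 2.6099

Rounded to 2 decimal places:

2.61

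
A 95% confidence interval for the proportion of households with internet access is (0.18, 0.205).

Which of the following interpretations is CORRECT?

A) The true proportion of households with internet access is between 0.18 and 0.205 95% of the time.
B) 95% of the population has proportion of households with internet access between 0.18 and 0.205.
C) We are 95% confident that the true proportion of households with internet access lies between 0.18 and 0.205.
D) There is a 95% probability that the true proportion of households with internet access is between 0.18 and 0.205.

A confidence interval represents our confidence in the procedure, not a probability statement about the parameter.

Key concept: If we repeated this sampling process many times and computed a 95% CI each time, about 95% of those intervals would contain the true population parameter.

For this specific interval (0.18, 0.205):
- Midpoint (point estimate): 0.1925
- Margin of error: 0.0125

The correct interpretation is the one stating confidence that the true parameter lies in the interval — option C.

C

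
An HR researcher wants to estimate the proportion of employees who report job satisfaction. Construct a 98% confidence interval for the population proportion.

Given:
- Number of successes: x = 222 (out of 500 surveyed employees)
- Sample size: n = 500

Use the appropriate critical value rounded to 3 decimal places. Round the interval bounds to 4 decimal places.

Sample proportion: p̂ = 222/500 = 0.444000

Check conditions for normal approximation:
  np̂ = 222 ≥ 10 ✓
  n(1-p̂) = 278 ≥ 10 ✓

The sample is large enough, so use a z-interval (normal approximation) for the proportion.

For 98% confidence, z* = 2.326 (from standard normal table)

Standard error: SE = √(p̂(1-p̂)/n) = √(0.444000×0.556000/500) = 0.02221999

Margin of error: E = z* × SE = 2.326 × 0.02221999 = 0.051684

Z-interval: p̂ ± E = 0.444000 ± 0.051684 = (0.392316, 0.495684)

Rounded to 4 decimal places:

(0.3923, 0.4957)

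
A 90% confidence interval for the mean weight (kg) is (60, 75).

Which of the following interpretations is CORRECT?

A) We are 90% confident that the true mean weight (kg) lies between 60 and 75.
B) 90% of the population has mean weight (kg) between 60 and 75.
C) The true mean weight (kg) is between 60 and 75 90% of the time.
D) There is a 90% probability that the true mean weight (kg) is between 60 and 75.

A confidence interval represents our confidence in the procedure, not a probability statement about the parameter.

Key concept: If we repeated this sampling process many times and computed a 90% CI each time, about 90% of those intervals would contain the true population parameter.

For this specific interval (60, 75):
- Midpoint (point estimate): 67.5
- Margin of error: 7.5

The correct interpretation is the one stating confidence that the true parameter lies in the interval — option A.

A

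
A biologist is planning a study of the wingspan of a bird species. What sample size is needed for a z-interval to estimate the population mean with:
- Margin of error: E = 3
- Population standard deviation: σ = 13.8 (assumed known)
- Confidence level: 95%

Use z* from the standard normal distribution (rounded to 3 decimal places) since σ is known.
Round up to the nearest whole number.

Using z* since population σ is known (z-interval formula).

For 95% confidence, z* = 1.96 (from standard normal table)

Sample size formula for z-interval: n = (z*σ/E)²

n = (1.96 × 13.8 / 3)²
  = (9.016000)²
  = 81.2883

Round up to the nearest whole number: n = 82

82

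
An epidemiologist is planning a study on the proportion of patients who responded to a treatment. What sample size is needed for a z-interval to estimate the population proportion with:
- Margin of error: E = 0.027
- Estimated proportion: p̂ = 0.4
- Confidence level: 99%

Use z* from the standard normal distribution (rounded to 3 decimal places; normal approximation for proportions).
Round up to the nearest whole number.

Using z* for proportion z-interval (normal approximation).

For 99% confidence, z* = 2.576 (from standard normal table)

Sample size formula for proportion z-interval: n = z*²p̂(1-p̂)/E²

n = 2.576² × 0.4 × 0.6 / 0.027²
  = 6.635776 × 0.24 / 0.000729
  = 2184.6176

Round up to the nearest whole number: n = 2185

2185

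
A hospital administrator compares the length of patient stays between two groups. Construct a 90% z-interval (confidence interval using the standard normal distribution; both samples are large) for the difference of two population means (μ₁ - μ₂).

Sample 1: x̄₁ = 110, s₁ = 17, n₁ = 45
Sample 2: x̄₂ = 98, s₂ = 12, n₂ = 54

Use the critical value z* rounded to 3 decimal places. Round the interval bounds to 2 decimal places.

Both samples are large (n₁ = 45 ≥ 30, n₂ = 54 ≥ 30), so a z-interval for the difference of means applies.

Point estimate: x̄₁ - x̄₂ = 110 - 98 = 12

Standard error: SE = √(s₁²/n₁ + s₂²/n₂)
= √(17²/45 + 12²/54)
= √(6.422222 + 2.666667)
= 3.014778

For 90% confidence, z* = 1.645 (from standard normal table)
Margin of error: E = z* × SE = 1.645 × 3.014778 = 4.9593

Z-interval: (x̄₁ - x̄₂) ± E = 12 ± 4.9593 = (7.0407, 16.9593)

Rounded to 2 decimal places:

(7.04, 16.96)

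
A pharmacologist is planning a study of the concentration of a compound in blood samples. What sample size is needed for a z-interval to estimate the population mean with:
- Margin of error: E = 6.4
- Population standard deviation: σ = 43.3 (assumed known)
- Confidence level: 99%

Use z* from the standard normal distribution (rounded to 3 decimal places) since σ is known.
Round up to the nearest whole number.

Using z* since population σ is known (z-interval formula).

For 99% confidence, z* = 2.576 (from standard normal table)

Sample size formula for z-interval: n = (z*σ/E)²

n = (2.576 × 43.3 / 6.4)²
  = (17.428250)²
  = 303.7439

Round up to the nearest whole number: n = 304

304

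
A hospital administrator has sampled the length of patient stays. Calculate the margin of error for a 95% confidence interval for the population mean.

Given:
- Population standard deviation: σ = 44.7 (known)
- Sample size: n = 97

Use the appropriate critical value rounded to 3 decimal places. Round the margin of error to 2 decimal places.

The population standard deviation σ is known, so use the z-interval margin of error formula.

For 95% confidence, z* = 1.96 (from standard normal table)

Margin of error formula for z-interval: E = z* × σ/√n

E = 1.96 × 44.7/√97
  = 1.96 × 4.538597
  = 8.8957

Rounded to 2 decimal places:

8.90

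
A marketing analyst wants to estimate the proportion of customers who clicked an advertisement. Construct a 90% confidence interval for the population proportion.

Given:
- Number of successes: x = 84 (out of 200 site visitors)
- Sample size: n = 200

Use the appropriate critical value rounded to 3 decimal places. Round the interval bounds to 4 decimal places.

Sample proportion: p̂ = 84/200 = 0.420000

Check conditions for normal approximation:
  np̂ = 84 ≥ 10 ✓
  n(1-p̂) = 116 ≥ 10 ✓

The sample is large enough, so use a z-interval (normal approximation) for the proportion.

For 90% confidence, z* = 1.645 (from standard normal table)

Standard error: SE = √(p̂(1-p̂)/n) = √(0.420000×0.580000/200) = 0.03489986

Margin of error: E = z* × SE = 1.645 × 0.03489986 = 0.057410

Z-interval: p̂ ± E = 0.420000 ± 0.057410 = (0.362590, 0.477410)

Rounded to 4 decimal places:

(0.3626, 0.4774)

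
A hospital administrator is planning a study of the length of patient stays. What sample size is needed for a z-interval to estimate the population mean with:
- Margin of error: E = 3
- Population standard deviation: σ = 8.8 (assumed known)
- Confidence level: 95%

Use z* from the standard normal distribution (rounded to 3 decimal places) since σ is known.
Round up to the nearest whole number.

Using z* since population σ is known (z-interval formula).

For 95% confidence, z* = 1.96 (from standard normal table)

Sample size formula for z-interval: n = (z*σ/E)²

n = (1.96 × 8.8 / 3)²
  = (5.749333)²
  = 33.0548

Round up to the nearest whole number: n = 34

34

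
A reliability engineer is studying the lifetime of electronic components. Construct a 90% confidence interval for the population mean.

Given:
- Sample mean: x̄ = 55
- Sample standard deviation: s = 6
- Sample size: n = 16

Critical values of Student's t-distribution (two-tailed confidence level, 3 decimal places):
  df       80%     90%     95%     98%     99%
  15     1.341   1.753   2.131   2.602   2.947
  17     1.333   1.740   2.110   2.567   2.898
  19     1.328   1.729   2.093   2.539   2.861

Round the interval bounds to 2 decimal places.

The population standard deviation σ is unknown (only the sample standard deviation s is given), so use a t-interval with df = n - 1 = 16 - 1 = 15.

For 90% confidence with df = 15, t* = 1.753 (from t-table)

Standard error: SE = s/√n = 6/√16 = 1.500000

Margin of error: E = t* × SE = 1.753 × 1.500000 = 2.6295

T-interval: x̄ ± E = 55 ± 2.6295 = (52.3705, 57.6295)

Rounded to 2 decimal places:

(52.37, 57.63)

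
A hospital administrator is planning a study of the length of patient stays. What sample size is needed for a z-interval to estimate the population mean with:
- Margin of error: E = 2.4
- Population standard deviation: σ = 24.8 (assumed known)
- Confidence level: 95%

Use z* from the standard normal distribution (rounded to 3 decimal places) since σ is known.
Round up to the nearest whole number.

Using z* since population σ is known (z-interval formula).

For 95% confidence, z* = 1.96 (from standard normal table)

Sample size formula for z-interval: n = (z*σ/E)²

n = (1.96 × 24.8 / 2.4)²
  = (20.253333)²
  = 410.1975

Round up to the nearest whole number: n = 411

411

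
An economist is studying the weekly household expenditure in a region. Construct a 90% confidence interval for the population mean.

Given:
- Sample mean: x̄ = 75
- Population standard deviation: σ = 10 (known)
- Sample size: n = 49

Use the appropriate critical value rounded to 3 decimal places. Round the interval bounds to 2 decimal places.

The population standard deviation σ is known, so use a z-interval (standard normal critical value).

For 90% confidence, z* = 1.645 (from standard normal table)

Standard error: SE = σ/√n = 10/√49 = 1.428571

Margin of error: E = z* × SE = 1.645 × 1.428571 = 2.3500

Z-interval: x̄ ± E = 75 ± 2.3500 = (72.6500, 77.3500)

Rounded to 2 decimal places:

(72.65, 77.35)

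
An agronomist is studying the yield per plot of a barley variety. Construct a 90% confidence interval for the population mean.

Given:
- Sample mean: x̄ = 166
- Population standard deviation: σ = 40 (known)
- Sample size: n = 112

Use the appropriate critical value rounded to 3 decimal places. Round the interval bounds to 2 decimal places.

The population standard deviation σ is known, so use a z-interval (standard normal critical value).

For 90% confidence, z* = 1.645 (from standard normal table)

Standard error: SE = σ/√n = 40/√112 = 3.779645

Margin of error: E = z* × SE = 1.645 × 3.779645 = 6.2175

Z-interval: x̄ ± E = 166 ± 6.2175 = (159.7825, 172.2175)

Rounded to 2 decimal places:

(159.78, 172.22)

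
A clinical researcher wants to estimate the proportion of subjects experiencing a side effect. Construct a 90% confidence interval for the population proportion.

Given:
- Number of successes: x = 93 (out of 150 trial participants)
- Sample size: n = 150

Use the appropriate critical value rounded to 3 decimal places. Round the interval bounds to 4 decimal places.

Sample proportion: p̂ = 93/150 = 0.620000

Check conditions for normal approximation:
  np̂ = 93 ≥ 10 ✓
  n(1-p̂) = 57 ≥ 10 ✓

The sample is large enough, so use a z-interval (normal approximation) for the proportion.

For 90% confidence, z* = 1.645 (from standard normal table)

Standard error: SE = √(p̂(1-p̂)/n) = √(0.620000×0.380000/150) = 0.03963164

Margin of error: E = z* × SE = 1.645 × 0.03963164 = 0.065194

Z-interval: p̂ ± E = 0.620000 ± 0.065194 = (0.554806, 0.685194)

Rounded to 4 decimal places:

(0.5548, 0.6852)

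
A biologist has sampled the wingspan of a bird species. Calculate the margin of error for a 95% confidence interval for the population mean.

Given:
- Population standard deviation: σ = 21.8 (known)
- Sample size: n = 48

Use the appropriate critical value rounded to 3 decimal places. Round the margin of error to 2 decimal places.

The population standard deviation σ is known, so use the z-interval margin of error formula.

For 95% confidence, z* = 1.96 (from standard normal table)

Margin of error formula for z-interval: E = z* × σ/√n

E = 1.96 × 21.8/√48
  = 1.96 × 3.146559
  = 6.1673

Rounded to 2 decimal places:

6.17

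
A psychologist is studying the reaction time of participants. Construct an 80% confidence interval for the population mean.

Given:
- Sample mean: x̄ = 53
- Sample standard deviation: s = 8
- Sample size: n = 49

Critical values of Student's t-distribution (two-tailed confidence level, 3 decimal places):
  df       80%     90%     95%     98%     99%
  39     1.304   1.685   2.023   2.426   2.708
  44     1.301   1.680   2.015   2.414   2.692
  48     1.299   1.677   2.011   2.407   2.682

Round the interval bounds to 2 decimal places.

The population standard deviation σ is unknown (only the sample standard deviation s is given), so use a t-interval with df = n - 1 = 49 - 1 = 48.

For 80% confidence with df = 48, t* = 1.299 (from t-table)

Standard error: SE = s/√n = 8/√49 = 1.142857

Margin of error: E = t* × SE = 1.299 × 1.142857 = 1.4846

T-interval: x̄ ± E = 53 ± 1.4846 = (51.5154, 54.4846)

Rounded to 2 decimal places:

(51.52, 54.48)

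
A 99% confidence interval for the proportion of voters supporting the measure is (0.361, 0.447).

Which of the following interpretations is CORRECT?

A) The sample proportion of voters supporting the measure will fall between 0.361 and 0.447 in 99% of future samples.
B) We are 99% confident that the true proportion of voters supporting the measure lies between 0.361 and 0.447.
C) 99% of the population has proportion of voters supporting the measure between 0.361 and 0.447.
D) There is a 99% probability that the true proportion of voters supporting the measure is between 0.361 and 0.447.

A confidence interval represents our confidence in the procedure, not a probability statement about the parameter.

Key concept: If we repeated this sampling process many times and computed a 99% CI each time, about 99% of those intervals would contain the true population parameter.

For this specific interval (0.361, 0.447):
- Midpoint (point estimate): 0.404
- Margin of error: 0.043

The correct interpretation is the one stating confidence that the true parameter lies in the interval — option B.

B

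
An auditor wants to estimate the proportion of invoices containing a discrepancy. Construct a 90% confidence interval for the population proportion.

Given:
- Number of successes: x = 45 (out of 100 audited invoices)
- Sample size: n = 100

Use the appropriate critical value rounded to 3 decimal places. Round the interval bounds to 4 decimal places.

Sample proportion: p̂ = 45/100 = 0.450000

Check conditions for normal approximation:
  np̂ = 45 ≥ 10 ✓
  n(1-p̂) = 55 ≥ 10 ✓

The sample is large enough, so use a z-interval (normal approximation) for the proportion.

For 90% confidence, z* = 1.645 (from standard normal table)

Standard error: SE = √(p̂(1-p̂)/n) = √(0.450000×0.550000/100) = 0.04974937

Margin of error: E = z* × SE = 1.645 × 0.04974937 = 0.081838

Z-interval: p̂ ± E = 0.450000 ± 0.081838 = (0.368162, 0.531838)

Rounded to 4 decimal places:

(0.3682, 0.5318)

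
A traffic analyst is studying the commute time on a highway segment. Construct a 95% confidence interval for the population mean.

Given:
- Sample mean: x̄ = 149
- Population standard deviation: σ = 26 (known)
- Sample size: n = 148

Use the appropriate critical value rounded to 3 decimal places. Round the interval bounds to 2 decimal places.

The population standard deviation σ is known, so use a z-interval (standard normal critical value).

For 95% confidence, z* = 1.96 (from standard normal table)

Standard error: SE = σ/√n = 26/√148 = 2.137187

Margin of error: E = z* × SE = 1.96 × 2.137187 = 4.1889

Z-interval: x̄ ± E = 149 ± 4.1889 = (144.8111, 153.1889)

Rounded to 2 decimal places:

(144.81, 153.19)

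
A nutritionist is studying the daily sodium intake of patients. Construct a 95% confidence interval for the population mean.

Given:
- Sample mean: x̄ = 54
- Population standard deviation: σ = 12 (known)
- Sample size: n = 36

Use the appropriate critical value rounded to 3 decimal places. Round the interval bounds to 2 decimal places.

The population standard deviation σ is known, so use a z-interval (standard normal critical value).

For 95% confidence, z* = 1.96 (from standard normal table)

Standard error: SE = σ/√n = 12/√36 = 2.000000

Margin of error: E = z* × SE = 1.96 × 2.000000 = 3.9200

Z-interval: x̄ ± E = 54 ± 3.9200 = (50.0800, 57.9200)

Rounded to 2 decimal places:

(50.08, 57.92)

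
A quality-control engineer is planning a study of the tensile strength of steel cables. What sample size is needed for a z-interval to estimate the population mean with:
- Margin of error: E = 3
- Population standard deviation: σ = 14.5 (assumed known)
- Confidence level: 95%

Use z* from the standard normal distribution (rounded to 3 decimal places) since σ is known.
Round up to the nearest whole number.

Using z* since population σ is known (z-interval formula).

For 95% confidence, z* = 1.96 (from standard normal table)

Sample size formula for z-interval: n = (z*σ/E)²

n = (1.96 × 14.5 / 3)²
  = (9.473333)²
  = 89.7440

Round up to the nearest whole number: n = 90

90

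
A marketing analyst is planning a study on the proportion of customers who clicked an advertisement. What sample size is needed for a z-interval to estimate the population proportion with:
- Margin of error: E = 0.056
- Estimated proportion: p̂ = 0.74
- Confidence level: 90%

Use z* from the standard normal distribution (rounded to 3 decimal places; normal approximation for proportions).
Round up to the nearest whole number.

Using z* for proportion z-interval (normal approximation).

For 90% confidence, z* = 1.645 (from standard normal table)

Sample size formula for proportion z-interval: n = z*²p̂(1-p̂)/E²

n = 1.645² × 0.74 × 0.26 / 0.056²
  = 2.706025 × 0.1924 / 0.003136
  = 166.0202

Round up to the nearest whole number: n = 167

167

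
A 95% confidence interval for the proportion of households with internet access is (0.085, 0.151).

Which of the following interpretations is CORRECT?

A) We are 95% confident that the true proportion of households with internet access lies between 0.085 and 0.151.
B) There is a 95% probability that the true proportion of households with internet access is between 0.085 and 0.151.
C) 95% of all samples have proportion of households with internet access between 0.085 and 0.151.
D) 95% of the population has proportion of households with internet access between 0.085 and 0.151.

A confidence interval represents our confidence in the procedure, not a probability statement about the parameter.

Key concept: If we repeated this sampling process many times and computed a 95% CI each time, about 95% of those intervals would contain the true population parameter.

For this specific interval (0.085, 0.151):
- Midpoint (point estimate): 0.118
- Margin of error: 0.033

The correct interpretation is the one stating confidence that the true parameter lies in the interval — option A.

A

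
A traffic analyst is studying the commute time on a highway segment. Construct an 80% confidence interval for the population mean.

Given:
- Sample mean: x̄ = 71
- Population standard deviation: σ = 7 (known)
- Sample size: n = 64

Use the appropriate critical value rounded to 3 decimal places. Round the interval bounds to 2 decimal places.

The population standard deviation σ is known, so use a z-interval (standard normal critical value).

For 80% confidence, z* = 1.282 (from standard normal table)

Standard error: SE = σ/√n = 7/√64 = 0.875000

Margin of error: E = z* × SE = 1.282 × 0.875000 = 1.1218

Z-interval: x̄ ± E = 71 ± 1.1218 = (69.8782, 72.1218)

Rounded to 2 decimal places:

(69.88, 72.12)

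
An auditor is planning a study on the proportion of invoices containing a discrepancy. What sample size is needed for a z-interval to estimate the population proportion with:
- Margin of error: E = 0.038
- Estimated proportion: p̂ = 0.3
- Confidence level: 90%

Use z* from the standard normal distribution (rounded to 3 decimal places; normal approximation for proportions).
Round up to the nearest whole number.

Using z* for proportion z-interval (normal approximation).

For 90% confidence, z* = 1.645 (from standard normal table)

Sample size formula for proportion z-interval: n = z*²p̂(1-p̂)/E²

n = 1.645² × 0.3 × 0.7 / 0.038²
  = 2.706025 × 0.21 / 0.001444
  = 393.5355

Round up to the nearest whole number: n = 394

394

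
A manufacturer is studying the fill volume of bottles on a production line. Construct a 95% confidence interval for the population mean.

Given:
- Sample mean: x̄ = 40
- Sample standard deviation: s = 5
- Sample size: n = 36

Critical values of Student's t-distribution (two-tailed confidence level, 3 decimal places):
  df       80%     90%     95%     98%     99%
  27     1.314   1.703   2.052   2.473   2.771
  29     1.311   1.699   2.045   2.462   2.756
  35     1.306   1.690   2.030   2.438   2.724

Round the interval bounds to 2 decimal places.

The population standard deviation σ is unknown (only the sample standard deviation s is given), so use a t-interval with df = n - 1 = 36 - 1 = 35.

For 95% confidence with df = 35, t* = 2.030 (from t-table)

Standard error: SE = s/√n = 5/√36 = 0.833333

Margin of error: E = t* × SE = 2.030 × 0.833333 = 1.6917

T-interval: x̄ ± E = 40 ± 1.6917 = (38.3083, 41.6917)

Rounded to 2 decimal places:

(38.31, 41.69)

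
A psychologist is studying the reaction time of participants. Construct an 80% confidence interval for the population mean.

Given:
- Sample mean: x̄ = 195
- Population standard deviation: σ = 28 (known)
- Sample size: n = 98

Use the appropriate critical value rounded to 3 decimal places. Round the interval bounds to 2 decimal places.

The population standard deviation σ is known, so use a z-interval (standard normal critical value).

For 80% confidence, z* = 1.282 (from standard normal table)

Standard error: SE = σ/√n = 28/√98 = 2.828427

Margin of error: E = z* × SE = 1.282 × 2.828427 = 3.6260

Z-interval: x̄ ± E = 195 ± 3.6260 = (191.3740, 198.6260)

Rounded to 2 decimal places:

(191.37, 198.63)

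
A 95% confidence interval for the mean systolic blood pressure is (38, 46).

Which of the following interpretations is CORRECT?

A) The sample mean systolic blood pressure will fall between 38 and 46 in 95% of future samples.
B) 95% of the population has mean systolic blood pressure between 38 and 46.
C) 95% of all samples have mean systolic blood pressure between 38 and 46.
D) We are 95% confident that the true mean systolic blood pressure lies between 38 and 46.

A confidence interval represents our confidence in the procedure, not a probability statement about the parameter.

Key concept: If we repeated this sampling process many times and computed a 95% CI each time, about 95% of those intervals would contain the true population parameter.

For this specific interval (38, 46):
- Midpoint (point estimate): 42
- Margin of error: 4

The correct interpretation is the one stating confidence that the true parameter lies in the interval — option D.

D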